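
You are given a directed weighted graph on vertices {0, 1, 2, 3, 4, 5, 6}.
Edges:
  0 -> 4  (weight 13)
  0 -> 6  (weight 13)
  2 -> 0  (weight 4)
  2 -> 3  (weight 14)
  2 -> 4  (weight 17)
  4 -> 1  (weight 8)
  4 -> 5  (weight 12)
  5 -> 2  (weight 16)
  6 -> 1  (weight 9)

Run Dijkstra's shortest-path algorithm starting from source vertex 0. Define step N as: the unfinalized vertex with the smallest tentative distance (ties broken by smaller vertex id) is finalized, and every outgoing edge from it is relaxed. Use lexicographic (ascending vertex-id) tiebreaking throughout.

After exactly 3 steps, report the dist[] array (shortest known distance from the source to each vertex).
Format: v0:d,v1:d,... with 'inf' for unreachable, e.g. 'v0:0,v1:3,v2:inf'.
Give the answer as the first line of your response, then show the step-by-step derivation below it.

v0:0,v1:21,v2:inf,v3:inf,v4:13,v5:25,v6:13

step 1: dist = v0:0,v1:inf,v2:inf,v3:inf,v4:13,v5:inf,v6:13
step 2: dist = v0:0,v1:21,v2:inf,v3:inf,v4:13,v5:25,v6:13
step 3: dist = v0:0,v1:21,v2:inf,v3:inf,v4:13,v5:25,v6:13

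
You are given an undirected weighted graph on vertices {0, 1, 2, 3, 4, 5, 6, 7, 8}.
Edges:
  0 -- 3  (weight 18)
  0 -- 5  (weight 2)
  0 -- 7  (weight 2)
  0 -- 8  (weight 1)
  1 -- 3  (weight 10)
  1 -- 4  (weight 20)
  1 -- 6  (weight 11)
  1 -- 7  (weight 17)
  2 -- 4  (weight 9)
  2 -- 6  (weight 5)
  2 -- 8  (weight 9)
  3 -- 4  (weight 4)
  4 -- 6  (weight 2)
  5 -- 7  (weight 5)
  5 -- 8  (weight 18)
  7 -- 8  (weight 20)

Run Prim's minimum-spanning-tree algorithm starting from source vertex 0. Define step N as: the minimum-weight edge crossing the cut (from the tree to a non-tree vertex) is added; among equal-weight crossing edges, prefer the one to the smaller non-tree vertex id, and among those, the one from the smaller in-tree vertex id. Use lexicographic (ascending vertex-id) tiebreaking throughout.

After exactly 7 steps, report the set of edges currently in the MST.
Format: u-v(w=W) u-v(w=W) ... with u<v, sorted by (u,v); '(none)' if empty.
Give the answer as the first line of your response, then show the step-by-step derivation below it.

0-5(w=2) 0-7(w=2) 0-8(w=1) 2-6(w=5) 2-8(w=9) 3-4(w=4) 4-6(w=2)

step 1: add edge 0-8 (w=1); MST = {0-8(w=1)}
step 2: add edge 0-5 (w=2); MST = {0-5(w=2) 0-8(w=1)}
step 3: add edge 0-7 (w=2); MST = {0-5(w=2) 0-7(w=2) 0-8(w=1)}
step 4: add edge 2-8 (w=9); MST = {0-5(w=2) 0-7(w=2) 0-8(w=1) 2-8(w=9)}
step 5: add edge 2-6 (w=5); MST = {0-5(w=2) 0-7(w=2) 0-8(w=1) 2-6(w=5) 2-8(w=9)}
step 6: add edge 4-6 (w=2); MST = {0-5(w=2) 0-7(w=2) 0-8(w=1) 2-6(w=5) 2-8(w=9) 4-6(w=2)}
step 7: add edge 3-4 (w=4); MST = {0-5(w=2) 0-7(w=2) 0-8(w=1) 2-6(w=5) 2-8(w=9) 3-4(w=4) 4-6(w=2)}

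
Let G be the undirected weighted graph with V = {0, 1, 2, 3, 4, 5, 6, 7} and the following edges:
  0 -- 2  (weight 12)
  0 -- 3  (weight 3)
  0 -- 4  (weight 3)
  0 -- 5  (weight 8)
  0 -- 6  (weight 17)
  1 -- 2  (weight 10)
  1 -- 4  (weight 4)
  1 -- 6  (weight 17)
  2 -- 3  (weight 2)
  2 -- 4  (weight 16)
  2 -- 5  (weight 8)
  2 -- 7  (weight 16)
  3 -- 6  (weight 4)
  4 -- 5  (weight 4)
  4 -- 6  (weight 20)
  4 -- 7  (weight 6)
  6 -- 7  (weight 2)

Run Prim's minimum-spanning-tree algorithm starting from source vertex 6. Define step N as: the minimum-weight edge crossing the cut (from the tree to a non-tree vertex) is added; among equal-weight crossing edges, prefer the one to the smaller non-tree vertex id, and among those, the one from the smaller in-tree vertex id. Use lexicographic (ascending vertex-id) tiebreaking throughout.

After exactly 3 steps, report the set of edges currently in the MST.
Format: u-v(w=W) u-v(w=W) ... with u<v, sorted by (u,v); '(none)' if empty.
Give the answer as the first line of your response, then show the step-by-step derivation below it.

2-3(w=2) 3-6(w=4) 6-7(w=2)

step 1: add edge 6-7 (w=2); MST = {6-7(w=2)}
step 2: add edge 3-6 (w=4); MST = {3-6(w=4) 6-7(w=2)}
step 3: add edge 2-3 (w=2); MST = {2-3(w=2) 3-6(w=4) 6-7(w=2)}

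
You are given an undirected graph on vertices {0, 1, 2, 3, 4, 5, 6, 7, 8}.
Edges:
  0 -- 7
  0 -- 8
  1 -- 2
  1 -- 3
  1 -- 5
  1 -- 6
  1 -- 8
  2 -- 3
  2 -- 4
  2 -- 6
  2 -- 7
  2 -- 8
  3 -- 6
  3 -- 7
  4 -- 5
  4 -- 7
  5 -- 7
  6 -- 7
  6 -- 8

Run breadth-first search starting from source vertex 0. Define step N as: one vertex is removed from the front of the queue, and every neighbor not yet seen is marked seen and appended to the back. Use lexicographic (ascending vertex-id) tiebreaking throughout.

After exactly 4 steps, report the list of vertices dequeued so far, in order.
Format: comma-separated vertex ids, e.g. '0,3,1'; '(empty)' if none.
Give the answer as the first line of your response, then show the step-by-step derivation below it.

0,7,8,2

step 1: dequeue 0; queue=[7,8]; order=0
step 2: dequeue 7; queue=[8,2,3,4,5,6]; order=0,7
step 3: dequeue 8; queue=[2,3,4,5,6,1]; order=0,7,8
step 4: dequeue 2; queue=[3,4,5,6,1]; order=0,7,8,2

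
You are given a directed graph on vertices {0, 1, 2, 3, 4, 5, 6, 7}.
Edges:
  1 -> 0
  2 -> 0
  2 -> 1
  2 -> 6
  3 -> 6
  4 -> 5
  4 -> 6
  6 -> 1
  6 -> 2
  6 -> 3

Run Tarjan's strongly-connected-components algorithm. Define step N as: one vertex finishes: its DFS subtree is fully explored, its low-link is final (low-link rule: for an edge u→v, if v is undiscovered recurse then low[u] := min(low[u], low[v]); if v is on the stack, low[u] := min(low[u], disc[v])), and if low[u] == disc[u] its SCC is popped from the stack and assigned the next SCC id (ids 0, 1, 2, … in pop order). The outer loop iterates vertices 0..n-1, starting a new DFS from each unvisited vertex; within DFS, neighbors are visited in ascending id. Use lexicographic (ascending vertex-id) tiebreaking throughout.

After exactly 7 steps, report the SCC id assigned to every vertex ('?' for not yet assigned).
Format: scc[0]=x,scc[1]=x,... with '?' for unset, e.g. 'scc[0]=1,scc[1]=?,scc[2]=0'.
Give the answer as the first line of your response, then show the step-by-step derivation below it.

scc[0]=0,scc[1]=1,scc[2]=2,scc[3]=2,scc[4]=4,scc[5]=3,scc[6]=2,scc[7]=?

step 1: low=(low[0]=0,low[1]=?,low[2]=?,low[3]=?,low[4]=?,low[5]=?,low[6]=?,low[7]=?); scc=(scc[0]=0,scc[1]=?,scc[2]=?,scc[3]=?,scc[4]=?,scc[5]=?,scc[6]=?,scc[7]=?)
step 2: low=(low[0]=0,low[1]=1,low[2]=?,low[3]=?,low[4]=?,low[5]=?,low[6]=?,low[7]=?); scc=(scc[0]=0,scc[1]=1,scc[2]=?,scc[3]=?,scc[4]=?,scc[5]=?,scc[6]=?,scc[7]=?)
step 3: low=(low[0]=0,low[1]=1,low[2]=2,low[3]=3,low[4]=?,low[5]=?,low[6]=2,low[7]=?); scc=(scc[0]=0,scc[1]=1,scc[2]=?,scc[3]=?,scc[4]=?,scc[5]=?,scc[6]=?,scc[7]=?)
step 4: low=(low[0]=0,low[1]=1,low[2]=2,low[3]=3,low[4]=?,low[5]=?,low[6]=2,low[7]=?); scc=(scc[0]=0,scc[1]=1,scc[2]=?,scc[3]=?,scc[4]=?,scc[5]=?,scc[6]=?,scc[7]=?)
step 5: low=(low[0]=0,low[1]=1,low[2]=2,low[3]=3,low[4]=?,low[5]=?,low[6]=2,low[7]=?); scc=(scc[0]=0,scc[1]=1,scc[2]=2,scc[3]=2,scc[4]=?,scc[5]=?,scc[6]=2,scc[7]=?)
step 6: low=(low[0]=0,low[1]=1,low[2]=2,low[3]=3,low[4]=5,low[5]=6,low[6]=2,low[7]=?); scc=(scc[0]=0,scc[1]=1,scc[2]=2,scc[3]=2,scc[4]=?,scc[5]=3,scc[6]=2,scc[7]=?)
step 7: low=(low[0]=0,low[1]=1,low[2]=2,low[3]=3,low[4]=5,low[5]=6,low[6]=2,low[7]=?); scc=(scc[0]=0,scc[1]=1,scc[2]=2,scc[3]=2,scc[4]=4,scc[5]=3,scc[6]=2,scc[7]=?)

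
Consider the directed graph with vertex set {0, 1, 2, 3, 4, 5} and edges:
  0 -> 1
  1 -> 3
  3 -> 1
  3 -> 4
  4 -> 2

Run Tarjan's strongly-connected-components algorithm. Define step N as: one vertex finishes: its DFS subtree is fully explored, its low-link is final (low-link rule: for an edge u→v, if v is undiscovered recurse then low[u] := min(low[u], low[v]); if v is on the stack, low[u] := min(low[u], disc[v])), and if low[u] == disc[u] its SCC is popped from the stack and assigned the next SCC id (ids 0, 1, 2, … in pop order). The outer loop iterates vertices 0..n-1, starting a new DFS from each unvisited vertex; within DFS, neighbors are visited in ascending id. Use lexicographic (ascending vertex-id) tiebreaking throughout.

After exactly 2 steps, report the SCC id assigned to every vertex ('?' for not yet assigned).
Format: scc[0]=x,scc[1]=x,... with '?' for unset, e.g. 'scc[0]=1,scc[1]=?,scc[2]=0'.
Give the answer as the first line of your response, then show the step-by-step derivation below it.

scc[0]=?,scc[1]=?,scc[2]=0,scc[3]=?,scc[4]=1,scc[5]=?

step 1: low=(low[0]=0,low[1]=1,low[2]=4,low[3]=1,low[4]=3,low[5]=?); scc=(scc[0]=?,scc[1]=?,scc[2]=0,scc[3]=?,scc[4]=?,scc[5]=?)
step 2: low=(low[0]=0,low[1]=1,low[2]=4,low[3]=1,low[4]=3,low[5]=?); scc=(scc[0]=?,scc[1]=?,scc[2]=0,scc[3]=?,scc[4]=1,scc[5]=?)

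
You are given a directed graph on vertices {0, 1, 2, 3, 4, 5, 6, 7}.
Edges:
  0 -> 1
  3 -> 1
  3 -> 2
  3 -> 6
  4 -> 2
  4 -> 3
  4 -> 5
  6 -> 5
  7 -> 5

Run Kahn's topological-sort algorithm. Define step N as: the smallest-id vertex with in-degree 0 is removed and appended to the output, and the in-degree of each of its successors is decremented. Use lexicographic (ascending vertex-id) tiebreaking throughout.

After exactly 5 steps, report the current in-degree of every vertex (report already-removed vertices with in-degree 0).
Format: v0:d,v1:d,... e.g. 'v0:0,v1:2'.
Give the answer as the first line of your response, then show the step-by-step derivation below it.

v0:0,v1:0,v2:0,v3:0,v4:0,v5:2,v6:0,v7:0

step 1: output 0; order=[0]; indeg=(0,1,2,1,0,3,1,0)
step 2: output 4; order=[0,4]; indeg=(0,1,1,0,0,2,1,0)
step 3: output 3; order=[0,4,3]; indeg=(0,0,0,0,0,2,0,0)
step 4: output 1; order=[0,4,3,1]; indeg=(0,0,0,0,0,2,0,0)
step 5: output 2; order=[0,4,3,1,2]; indeg=(0,0,0,0,0,2,0,0)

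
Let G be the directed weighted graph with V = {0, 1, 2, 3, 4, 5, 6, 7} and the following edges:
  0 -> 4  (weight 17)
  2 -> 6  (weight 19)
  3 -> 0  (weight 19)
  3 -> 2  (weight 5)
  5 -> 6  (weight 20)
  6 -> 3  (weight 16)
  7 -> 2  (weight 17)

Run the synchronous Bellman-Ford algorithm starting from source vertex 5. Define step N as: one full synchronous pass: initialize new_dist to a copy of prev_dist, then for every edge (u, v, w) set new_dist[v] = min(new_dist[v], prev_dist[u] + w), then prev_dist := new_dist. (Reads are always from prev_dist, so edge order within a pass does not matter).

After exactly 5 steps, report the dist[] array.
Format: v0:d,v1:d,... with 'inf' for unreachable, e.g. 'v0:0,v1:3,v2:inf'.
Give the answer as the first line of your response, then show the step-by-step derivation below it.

v0:55,v1:inf,v2:41,v3:36,v4:72,v5:0,v6:20,v7:inf

step 1: dist = v0:inf,v1:inf,v2:inf,v3:inf,v4:inf,v5:0,v6:20,v7:inf
step 2: dist = v0:inf,v1:inf,v2:inf,v3:36,v4:inf,v5:0,v6:20,v7:inf
step 3: dist = v0:55,v1:inf,v2:41,v3:36,v4:inf,v5:0,v6:20,v7:inf
step 4: dist = v0:55,v1:inf,v2:41,v3:36,v4:72,v5:0,v6:20,v7:inf
step 5: dist = v0:55,v1:inf,v2:41,v3:36,v4:72,v5:0,v6:20,v7:inf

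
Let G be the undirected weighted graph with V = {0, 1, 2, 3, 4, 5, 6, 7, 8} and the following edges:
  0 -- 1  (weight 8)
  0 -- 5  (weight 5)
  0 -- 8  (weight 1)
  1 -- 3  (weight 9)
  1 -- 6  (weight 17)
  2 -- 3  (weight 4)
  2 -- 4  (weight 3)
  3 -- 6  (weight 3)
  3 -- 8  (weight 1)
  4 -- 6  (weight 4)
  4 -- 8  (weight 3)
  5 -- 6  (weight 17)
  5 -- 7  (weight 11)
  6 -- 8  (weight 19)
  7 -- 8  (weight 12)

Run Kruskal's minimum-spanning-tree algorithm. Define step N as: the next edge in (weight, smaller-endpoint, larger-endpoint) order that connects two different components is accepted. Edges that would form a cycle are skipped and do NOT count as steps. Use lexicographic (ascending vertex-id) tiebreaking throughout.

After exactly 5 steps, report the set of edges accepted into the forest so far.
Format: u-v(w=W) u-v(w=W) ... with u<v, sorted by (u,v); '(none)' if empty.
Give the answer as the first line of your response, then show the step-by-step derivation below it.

0-8(w=1) 2-4(w=3) 3-6(w=3) 3-8(w=1) 4-8(w=3)

step 1: add edge 0-8 (w=1); MST = {0-8(w=1)}
step 2: add edge 3-8 (w=1); MST = {0-8(w=1) 3-8(w=1)}
step 3: add edge 2-4 (w=3); MST = {0-8(w=1) 2-4(w=3) 3-8(w=1)}
step 4: add edge 3-6 (w=3); MST = {0-8(w=1) 2-4(w=3) 3-6(w=3) 3-8(w=1)}
step 5: add edge 4-8 (w=3); MST = {0-8(w=1) 2-4(w=3) 3-6(w=3) 3-8(w=1) 4-8(w=3)}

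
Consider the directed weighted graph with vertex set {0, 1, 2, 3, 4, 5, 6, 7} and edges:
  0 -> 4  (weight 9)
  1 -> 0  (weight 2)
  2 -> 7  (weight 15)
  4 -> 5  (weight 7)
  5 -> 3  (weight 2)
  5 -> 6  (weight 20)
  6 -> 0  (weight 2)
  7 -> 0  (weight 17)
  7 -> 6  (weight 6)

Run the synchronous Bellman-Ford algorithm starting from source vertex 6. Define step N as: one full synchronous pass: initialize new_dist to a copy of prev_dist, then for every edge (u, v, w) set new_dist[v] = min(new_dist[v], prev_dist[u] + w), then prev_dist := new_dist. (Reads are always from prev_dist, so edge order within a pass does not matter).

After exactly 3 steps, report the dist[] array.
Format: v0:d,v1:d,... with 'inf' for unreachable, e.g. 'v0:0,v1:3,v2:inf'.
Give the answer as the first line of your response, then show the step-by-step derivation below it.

v0:2,v1:inf,v2:inf,v3:inf,v4:11,v5:18,v6:0,v7:inf

step 1: dist = v0:2,v1:inf,v2:inf,v3:inf,v4:inf,v5:inf,v6:0,v7:inf
step 2: dist = v0:2,v1:inf,v2:inf,v3:inf,v4:11,v5:inf,v6:0,v7:inf
step 3: dist = v0:2,v1:inf,v2:inf,v3:inf,v4:11,v5:18,v6:0,v7:inf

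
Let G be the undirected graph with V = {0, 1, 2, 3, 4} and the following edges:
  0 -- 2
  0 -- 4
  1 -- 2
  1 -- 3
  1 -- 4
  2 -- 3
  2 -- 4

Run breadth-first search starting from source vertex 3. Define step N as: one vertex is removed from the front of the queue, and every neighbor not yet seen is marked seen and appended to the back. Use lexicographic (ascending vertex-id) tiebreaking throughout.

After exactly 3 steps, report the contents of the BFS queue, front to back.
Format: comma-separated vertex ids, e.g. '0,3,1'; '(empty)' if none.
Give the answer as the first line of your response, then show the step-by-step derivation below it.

4,0

step 1: dequeue 3; queue=[1,2]; order=3
step 2: dequeue 1; queue=[2,4]; order=3,1
step 3: dequeue 2; queue=[4,0]; order=3,1,2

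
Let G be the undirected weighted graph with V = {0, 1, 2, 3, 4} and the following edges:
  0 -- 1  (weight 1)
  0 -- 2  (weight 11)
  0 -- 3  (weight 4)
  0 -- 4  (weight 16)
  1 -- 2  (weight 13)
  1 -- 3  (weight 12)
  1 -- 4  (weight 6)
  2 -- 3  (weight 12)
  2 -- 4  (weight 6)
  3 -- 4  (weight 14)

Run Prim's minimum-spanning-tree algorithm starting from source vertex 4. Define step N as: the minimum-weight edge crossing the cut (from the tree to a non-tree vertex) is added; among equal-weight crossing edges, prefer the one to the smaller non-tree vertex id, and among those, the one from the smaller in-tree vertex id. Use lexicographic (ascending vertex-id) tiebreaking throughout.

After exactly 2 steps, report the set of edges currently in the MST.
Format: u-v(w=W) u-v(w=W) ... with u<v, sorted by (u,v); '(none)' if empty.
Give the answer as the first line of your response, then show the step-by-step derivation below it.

0-1(w=1) 1-4(w=6)

step 1: add edge 1-4 (w=6); MST = {1-4(w=6)}
step 2: add edge 0-1 (w=1); MST = {0-1(w=1) 1-4(w=6)}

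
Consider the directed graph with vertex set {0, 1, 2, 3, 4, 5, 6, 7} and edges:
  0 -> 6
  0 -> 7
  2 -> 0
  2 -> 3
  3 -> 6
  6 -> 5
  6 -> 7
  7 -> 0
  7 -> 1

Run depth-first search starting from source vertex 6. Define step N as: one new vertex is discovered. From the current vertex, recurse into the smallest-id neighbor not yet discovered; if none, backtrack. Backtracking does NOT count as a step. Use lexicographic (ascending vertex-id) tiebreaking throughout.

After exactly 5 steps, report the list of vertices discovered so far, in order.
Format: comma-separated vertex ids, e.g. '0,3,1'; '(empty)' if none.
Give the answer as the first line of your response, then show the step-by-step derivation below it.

6,5,7,0,1

step 1: discover 6; path=6; order=6
step 2: discover 5; path=6>5; order=6,5
step 3: discover 7; path=6>7; order=6,5,7
step 4: discover 0; path=6>7>0; order=6,5,7,0
step 5: discover 1; path=6>7>1; order=6,5,7,0,1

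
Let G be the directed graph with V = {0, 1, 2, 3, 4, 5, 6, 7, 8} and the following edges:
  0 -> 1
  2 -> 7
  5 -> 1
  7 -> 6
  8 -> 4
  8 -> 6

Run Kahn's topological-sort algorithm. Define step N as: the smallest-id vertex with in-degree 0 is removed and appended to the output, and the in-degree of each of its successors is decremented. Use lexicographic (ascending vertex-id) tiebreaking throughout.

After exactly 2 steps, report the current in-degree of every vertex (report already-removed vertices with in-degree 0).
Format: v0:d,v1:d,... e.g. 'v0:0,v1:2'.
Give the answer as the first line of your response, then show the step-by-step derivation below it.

v0:0,v1:1,v2:0,v3:0,v4:1,v5:0,v6:2,v7:0,v8:0

step 1: output 0; order=[0]; indeg=(0,1,0,0,1,0,2,1,0)
step 2: output 2; order=[0,2]; indeg=(0,1,0,0,1,0,2,0,0)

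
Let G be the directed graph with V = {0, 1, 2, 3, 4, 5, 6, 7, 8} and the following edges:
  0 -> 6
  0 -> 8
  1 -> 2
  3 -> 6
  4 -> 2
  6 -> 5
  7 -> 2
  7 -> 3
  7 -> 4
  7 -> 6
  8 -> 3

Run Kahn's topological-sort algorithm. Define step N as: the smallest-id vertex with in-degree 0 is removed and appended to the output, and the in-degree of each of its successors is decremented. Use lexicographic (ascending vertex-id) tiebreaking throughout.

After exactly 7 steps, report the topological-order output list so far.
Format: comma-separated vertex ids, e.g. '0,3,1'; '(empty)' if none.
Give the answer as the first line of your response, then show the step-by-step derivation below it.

0,1,7,4,2,8,3

step 1: output 0; order=[0]; indeg=(0,0,3,2,1,1,2,0,0)
step 2: output 1; order=[0,1]; indeg=(0,0,2,2,1,1,2,0,0)
step 3: output 7; order=[0,1,7]; indeg=(0,0,1,1,0,1,1,0,0)
step 4: output 4; order=[0,1,7,4]; indeg=(0,0,0,1,0,1,1,0,0)
step 5: output 2; order=[0,1,7,4,2]; indeg=(0,0,0,1,0,1,1,0,0)
step 6: output 8; order=[0,1,7,4,2,8]; indeg=(0,0,0,0,0,1,1,0,0)
step 7: output 3; order=[0,1,7,4,2,8,3]; indeg=(0,0,0,0,0,1,0,0,0)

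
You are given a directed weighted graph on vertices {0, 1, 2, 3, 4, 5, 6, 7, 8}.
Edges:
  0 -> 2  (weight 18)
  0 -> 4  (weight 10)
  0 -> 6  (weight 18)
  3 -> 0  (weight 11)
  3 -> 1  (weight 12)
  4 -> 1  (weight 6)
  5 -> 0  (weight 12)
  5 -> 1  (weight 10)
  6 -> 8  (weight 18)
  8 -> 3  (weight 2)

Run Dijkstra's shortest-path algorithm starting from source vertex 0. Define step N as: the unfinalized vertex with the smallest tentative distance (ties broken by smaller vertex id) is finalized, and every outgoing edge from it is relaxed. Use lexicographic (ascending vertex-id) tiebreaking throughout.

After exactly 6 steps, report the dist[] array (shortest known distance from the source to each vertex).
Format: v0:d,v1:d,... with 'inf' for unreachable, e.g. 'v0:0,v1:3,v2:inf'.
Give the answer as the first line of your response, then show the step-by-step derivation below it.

v0:0,v1:16,v2:18,v3:38,v4:10,v5:inf,v6:18,v7:inf,v8:36

step 1: dist = v0:0,v1:inf,v2:18,v3:inf,v4:10,v5:inf,v6:18,v7:inf,v8:inf
step 2: dist = v0:0,v1:16,v2:18,v3:inf,v4:10,v5:inf,v6:18,v7:inf,v8:inf
step 3: dist = v0:0,v1:16,v2:18,v3:inf,v4:10,v5:inf,v6:18,v7:inf,v8:inf
step 4: dist = v0:0,v1:16,v2:18,v3:inf,v4:10,v5:inf,v6:18,v7:inf,v8:inf
step 5: dist = v0:0,v1:16,v2:18,v3:inf,v4:10,v5:inf,v6:18,v7:inf,v8:36
step 6: dist = v0:0,v1:16,v2:18,v3:38,v4:10,v5:inf,v6:18,v7:inf,v8:36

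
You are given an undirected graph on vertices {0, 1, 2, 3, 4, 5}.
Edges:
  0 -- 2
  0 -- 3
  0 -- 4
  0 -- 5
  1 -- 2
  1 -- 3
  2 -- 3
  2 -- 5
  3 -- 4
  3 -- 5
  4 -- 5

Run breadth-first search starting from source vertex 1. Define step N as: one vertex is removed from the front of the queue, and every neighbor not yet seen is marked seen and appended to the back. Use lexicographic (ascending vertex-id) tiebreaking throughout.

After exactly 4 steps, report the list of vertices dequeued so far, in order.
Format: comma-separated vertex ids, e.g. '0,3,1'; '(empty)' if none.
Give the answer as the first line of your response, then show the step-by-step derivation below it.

1,2,3,0

step 1: dequeue 1; queue=[2,3]; order=1
step 2: dequeue 2; queue=[3,0,5]; order=1,2
step 3: dequeue 3; queue=[0,5,4]; order=1,2,3
step 4: dequeue 0; queue=[5,4]; order=1,2,3,0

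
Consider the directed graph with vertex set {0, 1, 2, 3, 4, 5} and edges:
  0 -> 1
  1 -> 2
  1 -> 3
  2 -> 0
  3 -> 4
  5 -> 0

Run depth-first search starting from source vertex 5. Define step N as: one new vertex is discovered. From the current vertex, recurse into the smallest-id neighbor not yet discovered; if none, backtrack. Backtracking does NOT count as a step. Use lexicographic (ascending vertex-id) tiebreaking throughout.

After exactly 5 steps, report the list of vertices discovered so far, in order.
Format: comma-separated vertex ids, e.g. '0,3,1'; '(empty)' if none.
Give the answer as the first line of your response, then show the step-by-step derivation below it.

5,0,1,2,3

step 1: discover 5; path=5; order=5
step 2: discover 0; path=5>0; order=5,0
step 3: discover 1; path=5>0>1; order=5,0,1
step 4: discover 2; path=5>0>1>2; order=5,0,1,2
step 5: discover 3; path=5>0>1>3; order=5,0,1,2,3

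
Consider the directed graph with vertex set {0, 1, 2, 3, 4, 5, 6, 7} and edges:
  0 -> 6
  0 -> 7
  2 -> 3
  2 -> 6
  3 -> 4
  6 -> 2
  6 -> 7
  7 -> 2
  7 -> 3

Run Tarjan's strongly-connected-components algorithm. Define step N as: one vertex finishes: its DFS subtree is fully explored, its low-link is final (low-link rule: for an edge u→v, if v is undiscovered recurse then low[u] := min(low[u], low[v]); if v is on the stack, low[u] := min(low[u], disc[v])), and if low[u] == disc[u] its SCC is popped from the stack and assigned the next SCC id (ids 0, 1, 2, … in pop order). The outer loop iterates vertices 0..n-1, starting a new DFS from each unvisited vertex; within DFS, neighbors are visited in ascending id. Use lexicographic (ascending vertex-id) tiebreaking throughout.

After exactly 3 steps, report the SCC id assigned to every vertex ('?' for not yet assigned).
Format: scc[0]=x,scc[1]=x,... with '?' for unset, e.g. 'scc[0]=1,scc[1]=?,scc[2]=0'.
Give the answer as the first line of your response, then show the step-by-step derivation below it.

scc[0]=?,scc[1]=?,scc[2]=?,scc[3]=1,scc[4]=0,scc[5]=?,scc[6]=?,scc[7]=?

step 1: low=(low[0]=0,low[1]=?,low[2]=2,low[3]=3,low[4]=4,low[5]=?,low[6]=1,low[7]=?); scc=(scc[0]=?,scc[1]=?,scc[2]=?,scc[3]=?,scc[4]=0,scc[5]=?,scc[6]=?,scc[7]=?)
step 2: low=(low[0]=0,low[1]=?,low[2]=2,low[3]=3,low[4]=4,low[5]=?,low[6]=1,low[7]=?); scc=(scc[0]=?,scc[1]=?,scc[2]=?,scc[3]=1,scc[4]=0,scc[5]=?,scc[6]=?,scc[7]=?)
step 3: low=(low[0]=0,low[1]=?,low[2]=1,low[3]=3,low[4]=4,low[5]=?,low[6]=1,low[7]=?); scc=(scc[0]=?,scc[1]=?,scc[2]=?,scc[3]=1,scc[4]=0,scc[5]=?,scc[6]=?,scc[7]=?)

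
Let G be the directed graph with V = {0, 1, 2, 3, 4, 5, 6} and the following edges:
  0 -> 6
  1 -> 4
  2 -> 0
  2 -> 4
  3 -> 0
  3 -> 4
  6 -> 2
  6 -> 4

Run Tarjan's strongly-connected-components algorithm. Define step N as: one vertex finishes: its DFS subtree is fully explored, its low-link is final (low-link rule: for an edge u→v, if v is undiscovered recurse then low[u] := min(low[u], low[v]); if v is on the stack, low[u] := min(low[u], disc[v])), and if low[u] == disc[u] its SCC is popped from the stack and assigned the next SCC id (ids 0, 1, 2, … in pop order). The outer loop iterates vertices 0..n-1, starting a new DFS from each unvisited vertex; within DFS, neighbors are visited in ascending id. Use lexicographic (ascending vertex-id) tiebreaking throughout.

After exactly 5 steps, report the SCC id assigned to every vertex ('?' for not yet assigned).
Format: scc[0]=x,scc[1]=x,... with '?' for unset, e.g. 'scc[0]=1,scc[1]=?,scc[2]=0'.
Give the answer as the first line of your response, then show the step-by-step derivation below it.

scc[0]=1,scc[1]=2,scc[2]=1,scc[3]=?,scc[4]=0,scc[5]=?,scc[6]=1

step 1: low=(low[0]=0,low[1]=?,low[2]=0,low[3]=?,low[4]=3,low[5]=?,low[6]=1); scc=(scc[0]=?,scc[1]=?,scc[2]=?,scc[3]=?,scc[4]=0,scc[5]=?,scc[6]=?)
step 2: low=(low[0]=0,low[1]=?,low[2]=0,low[3]=?,low[4]=3,low[5]=?,low[6]=1); scc=(scc[0]=?,scc[1]=?,scc[2]=?,scc[3]=?,scc[4]=0,scc[5]=?,scc[6]=?)
step 3: low=(low[0]=0,low[1]=?,low[2]=0,low[3]=?,low[4]=3,low[5]=?,low[6]=0); scc=(scc[0]=?,scc[1]=?,scc[2]=?,scc[3]=?,scc[4]=0,scc[5]=?,scc[6]=?)
step 4: low=(low[0]=0,low[1]=?,low[2]=0,low[3]=?,low[4]=3,low[5]=?,low[6]=0); scc=(scc[0]=1,scc[1]=?,scc[2]=1,scc[3]=?,scc[4]=0,scc[5]=?,scc[6]=1)
step 5: low=(low[0]=0,low[1]=4,low[2]=0,low[3]=?,low[4]=3,low[5]=?,low[6]=0); scc=(scc[0]=1,scc[1]=2,scc[2]=1,scc[3]=?,scc[4]=0,scc[5]=?,scc[6]=1)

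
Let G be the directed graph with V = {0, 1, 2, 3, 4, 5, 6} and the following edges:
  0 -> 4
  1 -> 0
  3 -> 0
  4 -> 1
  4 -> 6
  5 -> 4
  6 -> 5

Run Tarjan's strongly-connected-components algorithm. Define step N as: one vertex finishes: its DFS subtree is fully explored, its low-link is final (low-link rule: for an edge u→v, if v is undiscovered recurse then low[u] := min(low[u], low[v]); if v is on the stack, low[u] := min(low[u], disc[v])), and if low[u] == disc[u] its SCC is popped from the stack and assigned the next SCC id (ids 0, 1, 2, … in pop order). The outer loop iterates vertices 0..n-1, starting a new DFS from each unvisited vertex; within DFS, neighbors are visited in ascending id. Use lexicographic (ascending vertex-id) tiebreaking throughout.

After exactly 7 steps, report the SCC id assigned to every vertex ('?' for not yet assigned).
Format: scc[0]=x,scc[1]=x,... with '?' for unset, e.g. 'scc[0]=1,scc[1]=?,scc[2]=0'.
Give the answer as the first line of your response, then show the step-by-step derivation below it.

scc[0]=0,scc[1]=0,scc[2]=1,scc[3]=2,scc[4]=0,scc[5]=0,scc[6]=0

step 1: low=(low[0]=0,low[1]=0,low[2]=?,low[3]=?,low[4]=1,low[5]=?,low[6]=?); scc=(scc[0]=?,scc[1]=?,scc[2]=?,scc[3]=?,scc[4]=?,scc[5]=?,scc[6]=?)
step 2: low=(low[0]=0,low[1]=0,low[2]=?,low[3]=?,low[4]=0,low[5]=1,low[6]=3); scc=(scc[0]=?,scc[1]=?,scc[2]=?,scc[3]=?,scc[4]=?,scc[5]=?,scc[6]=?)
step 3: low=(low[0]=0,low[1]=0,low[2]=?,low[3]=?,low[4]=0,low[5]=1,low[6]=1); scc=(scc[0]=?,scc[1]=?,scc[2]=?,scc[3]=?,scc[4]=?,scc[5]=?,scc[6]=?)
step 4: low=(low[0]=0,low[1]=0,low[2]=?,low[3]=?,low[4]=0,low[5]=1,low[6]=1); scc=(scc[0]=?,scc[1]=?,scc[2]=?,scc[3]=?,scc[4]=?,scc[5]=?,scc[6]=?)
step 5: low=(low[0]=0,low[1]=0,low[2]=?,low[3]=?,low[4]=0,low[5]=1,low[6]=1); scc=(scc[0]=0,scc[1]=0,scc[2]=?,scc[3]=?,scc[4]=0,scc[5]=0,scc[6]=0)
step 6: low=(low[0]=0,low[1]=0,low[2]=5,low[3]=?,low[4]=0,low[5]=1,low[6]=1); scc=(scc[0]=0,scc[1]=0,scc[2]=1,scc[3]=?,scc[4]=0,scc[5]=0,scc[6]=0)
step 7: low=(low[0]=0,low[1]=0,low[2]=5,low[3]=6,low[4]=0,low[5]=1,low[6]=1); scc=(scc[0]=0,scc[1]=0,scc[2]=1,scc[3]=2,scc[4]=0,scc[5]=0,scc[6]=0)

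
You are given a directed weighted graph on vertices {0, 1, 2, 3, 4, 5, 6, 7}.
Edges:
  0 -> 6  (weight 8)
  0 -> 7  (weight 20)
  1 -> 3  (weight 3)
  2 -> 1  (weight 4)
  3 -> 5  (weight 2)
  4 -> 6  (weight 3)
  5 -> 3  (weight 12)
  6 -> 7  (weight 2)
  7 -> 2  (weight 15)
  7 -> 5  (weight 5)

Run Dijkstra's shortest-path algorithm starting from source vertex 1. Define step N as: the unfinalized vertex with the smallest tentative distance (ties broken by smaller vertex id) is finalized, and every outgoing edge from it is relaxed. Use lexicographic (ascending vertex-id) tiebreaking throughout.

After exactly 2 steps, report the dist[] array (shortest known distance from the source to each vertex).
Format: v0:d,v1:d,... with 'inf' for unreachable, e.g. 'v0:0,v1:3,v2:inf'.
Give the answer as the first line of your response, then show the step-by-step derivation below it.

v0:inf,v1:0,v2:inf,v3:3,v4:inf,v5:5,v6:inf,v7:inf

step 1: dist = v0:inf,v1:0,v2:inf,v3:3,v4:inf,v5:inf,v6:inf,v7:inf
step 2: dist = v0:inf,v1:0,v2:inf,v3:3,v4:inf,v5:5,v6:inf,v7:inf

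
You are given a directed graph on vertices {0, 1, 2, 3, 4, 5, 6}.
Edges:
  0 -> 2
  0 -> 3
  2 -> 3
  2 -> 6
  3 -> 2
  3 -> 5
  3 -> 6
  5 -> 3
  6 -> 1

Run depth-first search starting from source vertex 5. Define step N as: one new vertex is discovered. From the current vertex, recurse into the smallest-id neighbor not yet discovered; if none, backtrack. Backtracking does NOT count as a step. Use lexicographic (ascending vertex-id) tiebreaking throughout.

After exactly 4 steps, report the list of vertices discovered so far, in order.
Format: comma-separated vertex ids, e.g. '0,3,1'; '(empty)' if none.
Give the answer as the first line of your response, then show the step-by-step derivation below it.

5,3,2,6

step 1: discover 5; path=5; order=5
step 2: discover 3; path=5>3; order=5,3
step 3: discover 2; path=5>3>2; order=5,3,2
step 4: discover 6; path=5>3>2>6; order=5,3,2,6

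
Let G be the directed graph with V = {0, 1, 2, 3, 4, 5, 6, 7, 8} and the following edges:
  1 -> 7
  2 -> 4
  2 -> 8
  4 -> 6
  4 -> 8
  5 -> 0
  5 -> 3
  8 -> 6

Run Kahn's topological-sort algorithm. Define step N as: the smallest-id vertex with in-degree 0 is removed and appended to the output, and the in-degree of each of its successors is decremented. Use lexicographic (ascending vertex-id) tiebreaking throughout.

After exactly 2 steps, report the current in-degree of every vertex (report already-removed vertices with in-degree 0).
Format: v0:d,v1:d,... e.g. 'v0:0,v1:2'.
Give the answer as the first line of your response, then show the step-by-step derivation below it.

v0:1,v1:0,v2:0,v3:1,v4:0,v5:0,v6:2,v7:0,v8:1

step 1: output 1; order=[1]; indeg=(1,0,0,1,1,0,2,0,2)
step 2: output 2; order=[1,2]; indeg=(1,0,0,1,0,0,2,0,1)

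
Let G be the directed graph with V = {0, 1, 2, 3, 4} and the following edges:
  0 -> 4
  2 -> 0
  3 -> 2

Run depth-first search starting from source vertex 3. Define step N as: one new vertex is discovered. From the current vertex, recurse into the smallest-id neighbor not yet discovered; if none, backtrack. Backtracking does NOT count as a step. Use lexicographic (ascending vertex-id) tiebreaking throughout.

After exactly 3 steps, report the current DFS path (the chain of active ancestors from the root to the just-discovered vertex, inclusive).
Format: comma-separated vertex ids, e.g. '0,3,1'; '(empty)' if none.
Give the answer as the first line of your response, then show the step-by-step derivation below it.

3,2,0

step 1: discover 3; path=3; order=3
step 2: discover 2; path=3>2; order=3,2
step 3: discover 0; path=3>2>0; order=3,2,0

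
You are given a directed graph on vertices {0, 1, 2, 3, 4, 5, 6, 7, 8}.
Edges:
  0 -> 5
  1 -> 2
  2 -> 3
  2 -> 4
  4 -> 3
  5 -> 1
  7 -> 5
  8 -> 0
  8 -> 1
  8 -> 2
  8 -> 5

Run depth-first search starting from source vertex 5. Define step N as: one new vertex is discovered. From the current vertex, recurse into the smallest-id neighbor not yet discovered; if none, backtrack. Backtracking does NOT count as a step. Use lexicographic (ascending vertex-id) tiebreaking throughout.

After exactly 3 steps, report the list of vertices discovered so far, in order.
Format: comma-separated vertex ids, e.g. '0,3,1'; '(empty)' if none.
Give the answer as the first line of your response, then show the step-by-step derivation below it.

5,1,2

step 1: discover 5; path=5; order=5
step 2: discover 1; path=5>1; order=5,1
step 3: discover 2; path=5>1>2; order=5,1,2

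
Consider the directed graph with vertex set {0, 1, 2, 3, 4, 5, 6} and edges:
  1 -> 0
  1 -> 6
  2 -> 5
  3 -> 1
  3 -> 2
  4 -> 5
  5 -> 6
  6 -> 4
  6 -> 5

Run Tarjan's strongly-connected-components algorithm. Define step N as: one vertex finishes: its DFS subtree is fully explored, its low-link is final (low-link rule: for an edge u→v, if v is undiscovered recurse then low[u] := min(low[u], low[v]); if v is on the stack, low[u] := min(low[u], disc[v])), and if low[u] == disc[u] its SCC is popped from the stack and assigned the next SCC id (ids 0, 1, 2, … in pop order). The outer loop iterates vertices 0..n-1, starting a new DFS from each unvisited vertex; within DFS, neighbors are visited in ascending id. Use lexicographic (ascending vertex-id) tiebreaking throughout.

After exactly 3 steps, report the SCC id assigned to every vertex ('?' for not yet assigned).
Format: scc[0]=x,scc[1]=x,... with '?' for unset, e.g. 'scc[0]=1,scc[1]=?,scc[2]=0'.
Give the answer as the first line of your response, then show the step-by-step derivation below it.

scc[0]=0,scc[1]=?,scc[2]=?,scc[3]=?,scc[4]=?,scc[5]=?,scc[6]=?

step 1: low=(low[0]=0,low[1]=?,low[2]=?,low[3]=?,low[4]=?,low[5]=?,low[6]=?); scc=(scc[0]=0,scc[1]=?,scc[2]=?,scc[3]=?,scc[4]=?,scc[5]=?,scc[6]=?)
step 2: low=(low[0]=0,low[1]=1,low[2]=?,low[3]=?,low[4]=3,low[5]=2,low[6]=2); scc=(scc[0]=0,scc[1]=?,scc[2]=?,scc[3]=?,scc[4]=?,scc[5]=?,scc[6]=?)
step 3: low=(low[0]=0,low[1]=1,low[2]=?,low[3]=?,low[4]=2,low[5]=2,low[6]=2); scc=(scc[0]=0,scc[1]=?,scc[2]=?,scc[3]=?,scc[4]=?,scc[5]=?,scc[6]=?)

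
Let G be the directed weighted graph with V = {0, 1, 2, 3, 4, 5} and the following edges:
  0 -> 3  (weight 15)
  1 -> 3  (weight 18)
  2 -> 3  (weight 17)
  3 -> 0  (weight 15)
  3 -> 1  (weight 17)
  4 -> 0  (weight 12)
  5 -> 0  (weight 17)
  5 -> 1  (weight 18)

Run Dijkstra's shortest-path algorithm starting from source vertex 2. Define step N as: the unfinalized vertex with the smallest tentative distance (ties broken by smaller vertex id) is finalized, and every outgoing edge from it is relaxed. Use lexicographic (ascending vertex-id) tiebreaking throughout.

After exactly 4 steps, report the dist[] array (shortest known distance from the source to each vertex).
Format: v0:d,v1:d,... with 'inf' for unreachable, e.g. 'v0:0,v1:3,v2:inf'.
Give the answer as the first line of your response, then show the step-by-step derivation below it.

v0:32,v1:34,v2:0,v3:17,v4:inf,v5:inf

step 1: dist = v0:inf,v1:inf,v2:0,v3:17,v4:inf,v5:inf
step 2: dist = v0:32,v1:34,v2:0,v3:17,v4:inf,v5:inf
step 3: dist = v0:32,v1:34,v2:0,v3:17,v4:inf,v5:inf
step 4: dist = v0:32,v1:34,v2:0,v3:17,v4:inf,v5:inf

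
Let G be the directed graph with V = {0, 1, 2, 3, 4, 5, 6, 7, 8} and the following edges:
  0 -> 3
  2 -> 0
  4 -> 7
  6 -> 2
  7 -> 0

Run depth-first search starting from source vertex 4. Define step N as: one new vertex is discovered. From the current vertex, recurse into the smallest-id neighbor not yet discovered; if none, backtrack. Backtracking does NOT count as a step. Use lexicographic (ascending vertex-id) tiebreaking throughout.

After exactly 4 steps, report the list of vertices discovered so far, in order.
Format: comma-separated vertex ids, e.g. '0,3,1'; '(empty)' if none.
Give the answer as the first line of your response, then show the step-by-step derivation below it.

4,7,0,3

step 1: discover 4; path=4; order=4
step 2: discover 7; path=4>7; order=4,7
step 3: discover 0; path=4>7>0; order=4,7,0
step 4: discover 3; path=4>7>0>3; order=4,7,0,3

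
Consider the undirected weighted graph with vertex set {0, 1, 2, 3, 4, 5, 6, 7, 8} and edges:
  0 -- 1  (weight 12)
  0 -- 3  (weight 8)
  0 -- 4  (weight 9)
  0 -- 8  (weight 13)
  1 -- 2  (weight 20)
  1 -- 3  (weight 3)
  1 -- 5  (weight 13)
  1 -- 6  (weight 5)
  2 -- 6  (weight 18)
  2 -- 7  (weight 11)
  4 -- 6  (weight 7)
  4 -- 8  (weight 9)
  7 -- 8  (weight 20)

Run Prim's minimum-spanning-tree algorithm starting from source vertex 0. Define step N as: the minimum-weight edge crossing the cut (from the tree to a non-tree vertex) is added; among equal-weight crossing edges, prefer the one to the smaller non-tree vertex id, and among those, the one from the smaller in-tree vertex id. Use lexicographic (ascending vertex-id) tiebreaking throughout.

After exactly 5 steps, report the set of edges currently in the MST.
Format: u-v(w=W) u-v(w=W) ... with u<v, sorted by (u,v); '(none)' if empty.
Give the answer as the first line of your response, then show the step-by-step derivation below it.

0-3(w=8) 1-3(w=3) 1-6(w=5) 4-6(w=7) 4-8(w=9)

step 1: add edge 0-3 (w=8); MST = {0-3(w=8)}
step 2: add edge 1-3 (w=3); MST = {0-3(w=8) 1-3(w=3)}
step 3: add edge 1-6 (w=5); MST = {0-3(w=8) 1-3(w=3) 1-6(w=5)}
step 4: add edge 4-6 (w=7); MST = {0-3(w=8) 1-3(w=3) 1-6(w=5) 4-6(w=7)}
step 5: add edge 4-8 (w=9); MST = {0-3(w=8) 1-3(w=3) 1-6(w=5) 4-6(w=7) 4-8(w=9)}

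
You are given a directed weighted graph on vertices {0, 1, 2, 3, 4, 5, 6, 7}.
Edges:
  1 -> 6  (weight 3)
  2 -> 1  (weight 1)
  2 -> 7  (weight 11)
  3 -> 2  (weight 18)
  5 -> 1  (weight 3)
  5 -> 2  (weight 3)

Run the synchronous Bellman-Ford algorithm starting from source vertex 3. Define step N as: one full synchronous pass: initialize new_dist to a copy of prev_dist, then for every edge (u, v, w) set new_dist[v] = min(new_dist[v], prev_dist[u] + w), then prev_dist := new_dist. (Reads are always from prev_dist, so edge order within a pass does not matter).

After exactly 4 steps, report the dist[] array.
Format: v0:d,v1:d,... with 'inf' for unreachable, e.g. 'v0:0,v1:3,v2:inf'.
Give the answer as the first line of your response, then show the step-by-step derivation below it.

v0:inf,v1:19,v2:18,v3:0,v4:inf,v5:inf,v6:22,v7:29

step 1: dist = v0:inf,v1:inf,v2:18,v3:0,v4:inf,v5:inf,v6:inf,v7:inf
step 2: dist = v0:inf,v1:19,v2:18,v3:0,v4:inf,v5:inf,v6:inf,v7:29
step 3: dist = v0:inf,v1:19,v2:18,v3:0,v4:inf,v5:inf,v6:22,v7:29
step 4: dist = v0:inf,v1:19,v2:18,v3:0,v4:inf,v5:inf,v6:22,v7:29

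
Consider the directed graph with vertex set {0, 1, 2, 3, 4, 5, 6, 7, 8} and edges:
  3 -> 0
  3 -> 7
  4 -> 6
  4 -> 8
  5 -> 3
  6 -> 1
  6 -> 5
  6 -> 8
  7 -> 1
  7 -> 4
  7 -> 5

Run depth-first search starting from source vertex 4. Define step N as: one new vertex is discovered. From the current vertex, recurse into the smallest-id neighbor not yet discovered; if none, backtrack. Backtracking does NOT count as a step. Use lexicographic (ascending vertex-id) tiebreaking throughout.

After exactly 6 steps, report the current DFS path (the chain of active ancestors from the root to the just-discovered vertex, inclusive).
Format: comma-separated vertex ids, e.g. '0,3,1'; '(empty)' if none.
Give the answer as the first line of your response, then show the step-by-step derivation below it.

4,6,5,3,0

step 1: discover 4; path=4; order=4
step 2: discover 6; path=4>6; order=4,6
step 3: discover 1; path=4>6>1; order=4,6,1
step 4: discover 5; path=4>6>5; order=4,6,1,5
step 5: discover 3; path=4>6>5>3; order=4,6,1,5,3
step 6: discover 0; path=4>6>5>3>0; order=4,6,1,5,3,0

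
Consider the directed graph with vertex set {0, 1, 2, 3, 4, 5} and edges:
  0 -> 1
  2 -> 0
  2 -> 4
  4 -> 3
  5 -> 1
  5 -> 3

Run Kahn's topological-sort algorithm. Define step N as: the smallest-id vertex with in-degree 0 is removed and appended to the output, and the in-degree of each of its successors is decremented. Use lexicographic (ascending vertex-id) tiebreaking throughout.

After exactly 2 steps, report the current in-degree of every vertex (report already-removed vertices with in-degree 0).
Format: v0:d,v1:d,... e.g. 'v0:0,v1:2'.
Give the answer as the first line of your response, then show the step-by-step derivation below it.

v0:0,v1:1,v2:0,v3:2,v4:0,v5:0

step 1: output 2; order=[2]; indeg=(0,2,0,2,0,0)
step 2: output 0; order=[2,0]; indeg=(0,1,0,2,0,0)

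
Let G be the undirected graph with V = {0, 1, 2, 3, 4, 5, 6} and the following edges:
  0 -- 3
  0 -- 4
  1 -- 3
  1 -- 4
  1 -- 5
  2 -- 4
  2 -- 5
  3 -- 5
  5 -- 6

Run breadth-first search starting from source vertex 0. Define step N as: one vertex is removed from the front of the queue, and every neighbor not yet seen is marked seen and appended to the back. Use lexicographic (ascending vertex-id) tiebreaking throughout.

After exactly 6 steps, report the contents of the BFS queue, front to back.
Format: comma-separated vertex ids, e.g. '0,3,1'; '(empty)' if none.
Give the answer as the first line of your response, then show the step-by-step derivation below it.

6

step 1: dequeue 0; queue=[3,4]; order=0
step 2: dequeue 3; queue=[4,1,5]; order=0,3
step 3: dequeue 4; queue=[1,5,2]; order=0,3,4
step 4: dequeue 1; queue=[5,2]; order=0,3,4,1
step 5: dequeue 5; queue=[2,6]; order=0,3,4,1,5
step 6: dequeue 2; queue=[6]; order=0,3,4,1,5,2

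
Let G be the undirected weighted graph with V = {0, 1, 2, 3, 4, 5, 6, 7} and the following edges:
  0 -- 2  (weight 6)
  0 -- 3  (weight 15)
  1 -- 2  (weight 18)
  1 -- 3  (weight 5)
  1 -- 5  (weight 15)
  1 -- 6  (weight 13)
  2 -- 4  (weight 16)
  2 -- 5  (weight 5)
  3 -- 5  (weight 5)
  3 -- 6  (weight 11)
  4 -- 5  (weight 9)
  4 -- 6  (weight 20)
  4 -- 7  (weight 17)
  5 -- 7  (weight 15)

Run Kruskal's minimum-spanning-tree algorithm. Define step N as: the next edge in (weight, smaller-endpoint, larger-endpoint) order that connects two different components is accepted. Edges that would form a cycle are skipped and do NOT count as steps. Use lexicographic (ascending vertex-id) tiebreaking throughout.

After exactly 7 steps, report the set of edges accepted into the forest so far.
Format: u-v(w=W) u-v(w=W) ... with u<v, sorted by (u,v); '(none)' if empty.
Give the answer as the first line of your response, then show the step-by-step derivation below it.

0-2(w=6) 1-3(w=5) 2-5(w=5) 3-5(w=5) 3-6(w=11) 4-5(w=9) 5-7(w=15)

step 1: add edge 1-3 (w=5); MST = {1-3(w=5)}
step 2: add edge 2-5 (w=5); MST = {1-3(w=5) 2-5(w=5)}
step 3: add edge 3-5 (w=5); MST = {1-3(w=5) 2-5(w=5) 3-5(w=5)}
step 4: add edge 0-2 (w=6); MST = {0-2(w=6) 1-3(w=5) 2-5(w=5) 3-5(w=5)}
step 5: add edge 4-5 (w=9); MST = {0-2(w=6) 1-3(w=5) 2-5(w=5) 3-5(w=5) 4-5(w=9)}
step 6: add edge 3-6 (w=11); MST = {0-2(w=6) 1-3(w=5) 2-5(w=5) 3-5(w=5) 3-6(w=11) 4-5(w=9)}
step 7: add edge 5-7 (w=15); MST = {0-2(w=6) 1-3(w=5) 2-5(w=5) 3-5(w=5) 3-6(w=11) 4-5(w=9) 5-7(w=15)}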